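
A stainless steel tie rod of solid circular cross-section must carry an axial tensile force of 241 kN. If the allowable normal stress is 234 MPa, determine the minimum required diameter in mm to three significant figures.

36.2 mm

Required area A ≥ P/σ_allow = 241000/234 = 1030 mm².
For a solid circular section, d ≥ √(4A/π) = 36.21 mm.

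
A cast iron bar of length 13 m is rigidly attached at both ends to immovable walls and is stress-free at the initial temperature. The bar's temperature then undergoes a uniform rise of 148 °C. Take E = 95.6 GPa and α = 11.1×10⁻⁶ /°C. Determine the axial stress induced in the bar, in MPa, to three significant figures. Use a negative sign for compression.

Free thermal expansion αLΔT = 11.1e-6 · 13000 · 148 = 21.36 mm.
The walls impose strain ε = −(21.36)/13000 = -1.6428e-03; σ = Eε = 95600 · -1.6428e-03 = -157.1 MPa.

-157 MPa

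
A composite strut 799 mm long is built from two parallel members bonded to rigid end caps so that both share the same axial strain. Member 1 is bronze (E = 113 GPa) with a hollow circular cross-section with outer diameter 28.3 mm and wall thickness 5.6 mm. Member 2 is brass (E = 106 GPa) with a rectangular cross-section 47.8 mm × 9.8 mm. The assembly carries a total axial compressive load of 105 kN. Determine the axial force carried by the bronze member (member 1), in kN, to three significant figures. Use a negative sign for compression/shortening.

A_1 = 399.4 mm².
A_2 = 468.4 mm².
Equal strain + equilibrium ⇒ each member carries load in proportion to AE: A₁E₁ = 45130000 N, A₂E₂ = 49650000 N, ΣAE = 94780000 N.
F₁ = P·A₁E₁/ΣAE = -105000·45130000/94780000 = -49990 N.

-50.0 kN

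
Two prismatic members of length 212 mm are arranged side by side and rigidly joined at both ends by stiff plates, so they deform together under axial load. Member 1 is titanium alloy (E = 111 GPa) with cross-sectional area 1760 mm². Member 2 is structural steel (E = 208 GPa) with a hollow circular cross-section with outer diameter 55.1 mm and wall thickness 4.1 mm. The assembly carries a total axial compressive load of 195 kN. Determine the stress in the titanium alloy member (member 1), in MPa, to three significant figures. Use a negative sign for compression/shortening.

A_2 = 656.9 mm².
Equal strain + equilibrium ⇒ each member carries load in proportion to AE: A₁E₁ = 195400000 N, A₂E₂ = 136600000 N, ΣAE = 332000000 N.
σ₁ = P·E₁/ΣAE = -195000·111000/332000000 = -65.2 MPa.

-65.2 MPa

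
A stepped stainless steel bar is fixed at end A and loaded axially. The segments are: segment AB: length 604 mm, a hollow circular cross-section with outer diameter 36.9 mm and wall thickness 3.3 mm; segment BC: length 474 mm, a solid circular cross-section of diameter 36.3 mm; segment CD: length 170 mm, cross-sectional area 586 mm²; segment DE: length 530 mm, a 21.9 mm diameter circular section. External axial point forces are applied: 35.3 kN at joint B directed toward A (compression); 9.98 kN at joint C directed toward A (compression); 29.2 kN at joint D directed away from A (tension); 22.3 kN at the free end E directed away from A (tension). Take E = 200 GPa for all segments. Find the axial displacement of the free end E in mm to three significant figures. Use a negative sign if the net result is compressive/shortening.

0.381 mm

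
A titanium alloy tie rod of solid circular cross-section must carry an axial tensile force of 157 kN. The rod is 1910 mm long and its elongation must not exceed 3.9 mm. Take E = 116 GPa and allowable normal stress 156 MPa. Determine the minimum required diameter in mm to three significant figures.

35.8 mm

Required area A ≥ P/σ_allow = 157000/156 = 1006 mm².
For a solid circular section, d ≥ √(4A/π) = 35.8 mm.
Elongation limit: A ≥ PL/(Eδ_allow) = 157000·1910/(116000·3.9) = 662.8 mm² ⇒ d ≥ 29.05 mm.
The stress limit governs.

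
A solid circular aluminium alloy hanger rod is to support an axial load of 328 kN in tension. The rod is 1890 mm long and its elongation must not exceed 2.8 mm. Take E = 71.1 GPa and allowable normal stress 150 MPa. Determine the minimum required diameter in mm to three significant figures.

Required area A ≥ P/σ_allow = 328000/150 = 2187 mm².
For a solid circular section, d ≥ √(4A/π) = 52.77 mm.
Elongation limit: A ≥ PL/(Eδ_allow) = 328000·1890/(71100·2.8) = 3114 mm² ⇒ d ≥ 62.97 mm.
The elongation limit governs.

63.0 mm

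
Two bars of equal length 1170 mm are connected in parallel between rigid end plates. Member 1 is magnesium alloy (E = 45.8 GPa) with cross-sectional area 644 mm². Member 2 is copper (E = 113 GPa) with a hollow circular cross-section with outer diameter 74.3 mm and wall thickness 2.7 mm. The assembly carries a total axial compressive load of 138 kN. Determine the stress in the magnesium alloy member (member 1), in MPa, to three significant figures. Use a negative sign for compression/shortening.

A_2 = 607.3 mm².
Equal strain + equilibrium ⇒ each member carries load in proportion to AE: A₁E₁ = 29500000 N, A₂E₂ = 68630000 N, ΣAE = 98120000 N.
σ₁ = P·E₁/ΣAE = -138000·45800/98120000 = -64.41 MPa.

-64.4 MPa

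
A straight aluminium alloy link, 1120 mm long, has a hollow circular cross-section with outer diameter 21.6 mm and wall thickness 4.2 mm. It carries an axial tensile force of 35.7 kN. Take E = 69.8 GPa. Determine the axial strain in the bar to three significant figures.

0.00223

A = 229.6 mm².
σ = N/A = 155.5 MPa; ε = σ/E = 155.5/69800 = 2.228e-03.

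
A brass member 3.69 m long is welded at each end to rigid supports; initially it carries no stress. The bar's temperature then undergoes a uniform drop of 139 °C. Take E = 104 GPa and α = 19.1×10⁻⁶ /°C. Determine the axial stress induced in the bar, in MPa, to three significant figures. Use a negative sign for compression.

Free thermal expansion αLΔT = 19.1e-6 · 3690 · -139 = -9.797 mm.
The walls impose strain ε = −(-9.797)/3690 = 2.6549e-03; σ = Eε = 104000 · 2.6549e-03 = 276.1 MPa.

276 MPa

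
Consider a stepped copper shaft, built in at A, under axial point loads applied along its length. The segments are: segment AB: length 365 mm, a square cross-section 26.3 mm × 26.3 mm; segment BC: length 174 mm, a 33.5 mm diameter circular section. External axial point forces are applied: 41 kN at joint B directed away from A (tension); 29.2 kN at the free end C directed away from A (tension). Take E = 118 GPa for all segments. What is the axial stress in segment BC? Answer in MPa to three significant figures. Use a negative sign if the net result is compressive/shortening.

33.1 MPa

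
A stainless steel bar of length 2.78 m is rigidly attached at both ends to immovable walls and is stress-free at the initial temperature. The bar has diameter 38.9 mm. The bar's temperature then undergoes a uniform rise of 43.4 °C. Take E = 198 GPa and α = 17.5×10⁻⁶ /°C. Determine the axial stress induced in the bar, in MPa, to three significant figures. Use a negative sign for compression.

Free thermal expansion αLΔT = 17.5e-6 · 2780 · 43.4 = 2.111 mm.
The walls impose strain ε = −(2.111)/2780 = -7.5950e-04; σ = Eε = 198000 · -7.5950e-04 = -150.4 MPa.

-150 MPa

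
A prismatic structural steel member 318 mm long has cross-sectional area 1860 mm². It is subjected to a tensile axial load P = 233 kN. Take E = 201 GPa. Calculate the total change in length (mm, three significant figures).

0.198 mm

δ_mech = NL/(AE) = 233000·318/(1860·201000) = 0.1982 mm.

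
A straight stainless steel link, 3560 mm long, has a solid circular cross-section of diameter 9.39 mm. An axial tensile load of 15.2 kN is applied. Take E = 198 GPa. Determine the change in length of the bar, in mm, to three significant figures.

3.95 mm

A = 69.25 mm².
δ_mech = NL/(AE) = 15200·3560/(69.25·198000) = 3.946 mm.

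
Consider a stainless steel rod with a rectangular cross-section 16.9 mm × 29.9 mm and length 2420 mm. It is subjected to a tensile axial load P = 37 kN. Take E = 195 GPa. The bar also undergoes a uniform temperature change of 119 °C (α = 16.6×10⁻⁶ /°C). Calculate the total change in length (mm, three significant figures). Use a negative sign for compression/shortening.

5.69 mm

A = 505.3 mm².
δ_mech = NL/(AE) = 37000·2420/(505.3·195000) = 0.9087 mm.
δ_thermal = αLΔT = 16.6e-6·2420·119 = 4.78 mm.
δ = δ_mech + δ_thermal = 5.689 mm.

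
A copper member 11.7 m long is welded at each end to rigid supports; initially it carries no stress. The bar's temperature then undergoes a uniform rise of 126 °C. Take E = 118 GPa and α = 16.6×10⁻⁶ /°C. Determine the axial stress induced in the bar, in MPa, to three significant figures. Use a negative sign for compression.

-247 MPa

Free thermal expansion αLΔT = 16.6e-6 · 11700 · 126 = 24.47 mm.
The walls impose strain ε = −(24.47)/11700 = -2.0916e-03; σ = Eε = 118000 · -2.0916e-03 = -246.8 MPa.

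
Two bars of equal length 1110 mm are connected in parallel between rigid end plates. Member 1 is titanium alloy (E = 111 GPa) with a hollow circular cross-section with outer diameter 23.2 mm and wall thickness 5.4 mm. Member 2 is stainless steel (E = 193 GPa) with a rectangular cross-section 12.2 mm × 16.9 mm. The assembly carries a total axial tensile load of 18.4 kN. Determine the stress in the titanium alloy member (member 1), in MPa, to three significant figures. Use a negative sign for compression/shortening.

27.9 MPa

A_1 = 302 mm².
A_2 = 206.2 mm².
Equal strain + equilibrium ⇒ each member carries load in proportion to AE: A₁E₁ = 33520000 N, A₂E₂ = 39790000 N, ΣAE = 73310000 N.
σ₁ = P·E₁/ΣAE = 18400·111000/73310000 = 27.86 MPa.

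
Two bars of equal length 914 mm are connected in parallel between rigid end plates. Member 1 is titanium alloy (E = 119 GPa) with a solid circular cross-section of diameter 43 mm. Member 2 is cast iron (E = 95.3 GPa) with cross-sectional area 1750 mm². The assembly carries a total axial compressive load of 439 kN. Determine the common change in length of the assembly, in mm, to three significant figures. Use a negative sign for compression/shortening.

A_1 = 1452 mm².
Equal strain + equilibrium ⇒ each member carries load in proportion to AE: A₁E₁ = 172800000 N, A₂E₂ = 166800000 N, ΣAE = 339600000 N.
δ = PL/ΣAE = -439000·914/339600000 = -1.182 mm.

-1.18 mm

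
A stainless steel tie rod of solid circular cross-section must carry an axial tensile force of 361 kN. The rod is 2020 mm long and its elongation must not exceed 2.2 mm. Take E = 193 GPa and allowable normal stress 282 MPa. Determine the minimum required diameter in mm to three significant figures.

Required area A ≥ P/σ_allow = 361000/282 = 1280 mm².
For a solid circular section, d ≥ √(4A/π) = 40.37 mm.
Elongation limit: A ≥ PL/(Eδ_allow) = 361000·2020/(193000·2.2) = 1717 mm² ⇒ d ≥ 46.76 mm.
The elongation limit governs.

46.8 mm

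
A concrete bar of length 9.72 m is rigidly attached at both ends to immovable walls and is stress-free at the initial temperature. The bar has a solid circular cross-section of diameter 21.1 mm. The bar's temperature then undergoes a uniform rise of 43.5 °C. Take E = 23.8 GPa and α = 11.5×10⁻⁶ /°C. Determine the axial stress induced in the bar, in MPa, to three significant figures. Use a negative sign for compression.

-11.9 MPa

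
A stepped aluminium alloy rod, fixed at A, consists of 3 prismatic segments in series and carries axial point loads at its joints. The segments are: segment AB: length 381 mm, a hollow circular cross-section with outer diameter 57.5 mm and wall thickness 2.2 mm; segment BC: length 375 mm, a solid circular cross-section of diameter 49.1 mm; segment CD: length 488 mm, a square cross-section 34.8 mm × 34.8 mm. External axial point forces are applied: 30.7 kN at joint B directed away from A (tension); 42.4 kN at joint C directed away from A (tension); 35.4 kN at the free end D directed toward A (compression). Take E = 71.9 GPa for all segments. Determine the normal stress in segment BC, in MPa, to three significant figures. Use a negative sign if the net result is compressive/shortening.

Internal axial forces (sectioning from the free end, tension +): N_CD = -35.4 kN, N_BC = 7 kN, N_AB = 37.7 kN.
A_BC = 1893 mm².
σ_BC = N_BC/A_BC = 7000/1893 = 3.697 MPa.

3.70 MPa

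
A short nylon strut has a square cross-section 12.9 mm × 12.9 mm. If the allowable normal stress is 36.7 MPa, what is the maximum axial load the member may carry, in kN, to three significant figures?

6.11 kN

A = 166.4 mm².
P_max = σ_allow · A = 36.7 · 166.4 = 6107 N = 6.107 kN.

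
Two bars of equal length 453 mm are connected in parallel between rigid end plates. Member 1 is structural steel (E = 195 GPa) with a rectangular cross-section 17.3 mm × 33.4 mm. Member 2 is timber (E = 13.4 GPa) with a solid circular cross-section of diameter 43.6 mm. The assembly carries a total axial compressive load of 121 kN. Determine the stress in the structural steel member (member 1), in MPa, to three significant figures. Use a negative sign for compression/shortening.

A_1 = 577.8 mm².
A_2 = 1493 mm².
Equal strain + equilibrium ⇒ each member carries load in proportion to AE: A₁E₁ = 112700000 N, A₂E₂ = 20010000 N, ΣAE = 132700000 N.
σ₁ = P·E₁/ΣAE = -121000·195000/132700000 = -177.8 MPa.

-178 MPa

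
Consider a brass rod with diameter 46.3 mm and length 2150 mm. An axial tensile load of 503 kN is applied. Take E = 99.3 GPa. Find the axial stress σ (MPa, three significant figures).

299 MPa

A = 1684 mm².
σ = N/A = 503000/1684 = 298.8 MPa.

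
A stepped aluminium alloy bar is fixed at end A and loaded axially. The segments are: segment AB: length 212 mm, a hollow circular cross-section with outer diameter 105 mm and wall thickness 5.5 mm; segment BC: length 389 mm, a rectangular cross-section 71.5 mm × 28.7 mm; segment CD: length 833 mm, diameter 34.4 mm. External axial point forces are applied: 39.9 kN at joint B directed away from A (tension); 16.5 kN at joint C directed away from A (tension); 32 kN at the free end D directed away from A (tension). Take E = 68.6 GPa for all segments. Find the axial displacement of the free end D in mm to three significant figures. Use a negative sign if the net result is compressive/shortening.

0.711 mm

Internal axial forces (sectioning from the free end, tension +): N_CD = 32 kN, N_BC = 48.5 kN, N_AB = 88.4 kN.
A_AB = 1719 mm².
A_BC = 2052 mm².
A_CD = 929.4 mm².
δ_AB = 88400·212/(1719·68600) = 0.1589 mm
δ_BC = 48500·389/(2052·68600) = 0.134 mm
δ_CD = 32000·833/(929.4·68600) = 0.4181 mm
δ = Σδ_i = 0.711 mm.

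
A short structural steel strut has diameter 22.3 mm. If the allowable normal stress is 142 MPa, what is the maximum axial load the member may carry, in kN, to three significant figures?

55.5 kN

A = 390.6 mm².
P_max = σ_allow · A = 142 · 390.6 = 55460 N = 55.46 kN.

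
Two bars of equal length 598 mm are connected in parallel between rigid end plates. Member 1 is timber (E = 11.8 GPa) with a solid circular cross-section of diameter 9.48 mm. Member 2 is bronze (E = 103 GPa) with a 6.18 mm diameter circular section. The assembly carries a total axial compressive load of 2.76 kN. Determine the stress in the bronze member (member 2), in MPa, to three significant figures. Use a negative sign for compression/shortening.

-72.5 MPa

A_1 = 70.58 mm².
A_2 = 30 mm².
Equal strain + equilibrium ⇒ each member carries load in proportion to AE: A₁E₁ = 832900 N, A₂E₂ = 3090000 N, ΣAE = 3923000 N.
σ₂ = P·E₂/ΣAE = -2760·103000/3923000 = -72.47 MPa.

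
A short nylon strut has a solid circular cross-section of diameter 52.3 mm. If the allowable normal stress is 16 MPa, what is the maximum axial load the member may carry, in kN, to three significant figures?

34.4 kN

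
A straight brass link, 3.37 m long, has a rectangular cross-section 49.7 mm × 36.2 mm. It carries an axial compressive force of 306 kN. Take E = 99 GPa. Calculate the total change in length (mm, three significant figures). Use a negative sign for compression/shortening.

A = 1799 mm².
δ_mech = NL/(AE) = -306000·3370/(1799·99000) = -5.79 mm.

-5.79 mm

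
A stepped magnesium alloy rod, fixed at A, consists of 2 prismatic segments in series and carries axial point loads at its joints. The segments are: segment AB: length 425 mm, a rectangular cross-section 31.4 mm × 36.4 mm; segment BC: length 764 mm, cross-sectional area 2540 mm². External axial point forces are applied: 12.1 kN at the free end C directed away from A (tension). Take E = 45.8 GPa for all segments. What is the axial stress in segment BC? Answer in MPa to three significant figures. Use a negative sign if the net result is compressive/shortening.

4.76 MPa

Internal axial forces (sectioning from the free end, tension +): N_BC = 12.1 kN, N_AB = 12.1 kN.
σ_BC = N_BC/A_BC = 12100/2540 = 4.764 MPa.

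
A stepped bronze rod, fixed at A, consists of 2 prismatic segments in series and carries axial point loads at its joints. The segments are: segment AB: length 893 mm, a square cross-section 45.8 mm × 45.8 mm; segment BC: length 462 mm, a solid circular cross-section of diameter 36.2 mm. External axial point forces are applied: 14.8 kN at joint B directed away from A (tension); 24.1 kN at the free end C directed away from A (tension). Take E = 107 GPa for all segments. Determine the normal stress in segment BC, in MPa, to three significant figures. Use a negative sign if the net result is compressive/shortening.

Internal axial forces (sectioning from the free end, tension +): N_BC = 24.1 kN, N_AB = 38.9 kN.
A_BC = 1029 mm².
σ_BC = N_BC/A_BC = 24100/1029 = 23.42 MPa.

23.4 MPa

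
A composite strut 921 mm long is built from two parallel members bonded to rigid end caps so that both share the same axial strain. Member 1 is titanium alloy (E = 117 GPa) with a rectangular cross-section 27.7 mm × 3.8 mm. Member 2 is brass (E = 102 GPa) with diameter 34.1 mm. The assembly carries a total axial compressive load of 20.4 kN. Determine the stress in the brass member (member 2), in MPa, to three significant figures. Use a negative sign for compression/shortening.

A_1 = 105.3 mm².
A_2 = 913.3 mm².
Equal strain + equilibrium ⇒ each member carries load in proportion to AE: A₁E₁ = 12320000 N, A₂E₂ = 93150000 N, ΣAE = 105500000 N.
σ₂ = P·E₂/ΣAE = -20400·102000/105500000 = -19.73 MPa.

-19.7 MPa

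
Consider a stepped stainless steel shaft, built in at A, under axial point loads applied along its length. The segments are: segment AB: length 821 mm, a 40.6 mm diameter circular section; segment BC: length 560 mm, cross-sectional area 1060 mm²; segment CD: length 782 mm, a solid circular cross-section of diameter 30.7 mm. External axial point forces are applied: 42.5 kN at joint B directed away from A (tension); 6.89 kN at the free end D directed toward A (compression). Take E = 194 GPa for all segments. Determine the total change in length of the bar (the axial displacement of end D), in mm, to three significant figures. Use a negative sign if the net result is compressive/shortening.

0.0601 mm

Internal axial forces (sectioning from the free end, tension +): N_CD = -6.89 kN, N_BC = -6.89 kN, N_AB = 35.61 kN.
A_AB = 1295 mm².
A_CD = 740.2 mm².
δ_AB = 35610·821/(1295·194000) = 0.1164 mm
δ_BC = -6890·560/(1060·194000) = -0.01876 mm
δ_CD = -6890·782/(740.2·194000) = -0.03752 mm
δ = Σδ_i = 0.06012 mm.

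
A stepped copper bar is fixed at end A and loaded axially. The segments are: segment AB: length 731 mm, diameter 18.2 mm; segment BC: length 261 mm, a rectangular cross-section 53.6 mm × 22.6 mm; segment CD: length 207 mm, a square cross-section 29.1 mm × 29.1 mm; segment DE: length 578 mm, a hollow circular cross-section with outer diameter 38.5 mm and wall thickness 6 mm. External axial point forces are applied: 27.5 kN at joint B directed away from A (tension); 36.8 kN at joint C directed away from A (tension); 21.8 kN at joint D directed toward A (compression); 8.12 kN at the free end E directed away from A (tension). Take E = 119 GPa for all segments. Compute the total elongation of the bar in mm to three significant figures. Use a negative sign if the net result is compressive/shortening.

Internal axial forces (sectioning from the free end, tension +): N_DE = 8.12 kN, N_CD = -13.68 kN, N_BC = 23.12 kN, N_AB = 50.62 kN.
A_AB = 260.2 mm².
A_BC = 1211 mm².
A_CD = 846.8 mm².
A_DE = 612.6 mm².
δ_AB = 50620·731/(260.2·119000) = 1.195 mm
δ_BC = 23120·261/(1211·119000) = 0.04186 mm
δ_CD = -13680·207/(846.8·119000) = -0.0281 mm
δ_DE = 8120·578/(612.6·119000) = 0.06438 mm
δ = Σδ_i = 1.273 mm.

1.27 mm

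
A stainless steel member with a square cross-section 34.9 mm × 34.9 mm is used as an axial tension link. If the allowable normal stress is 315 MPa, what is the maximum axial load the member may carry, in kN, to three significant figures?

A = 1218 mm².
P_max = σ_allow · A = 315 · 1218 = 383700 N = 383.7 kN.

384 kN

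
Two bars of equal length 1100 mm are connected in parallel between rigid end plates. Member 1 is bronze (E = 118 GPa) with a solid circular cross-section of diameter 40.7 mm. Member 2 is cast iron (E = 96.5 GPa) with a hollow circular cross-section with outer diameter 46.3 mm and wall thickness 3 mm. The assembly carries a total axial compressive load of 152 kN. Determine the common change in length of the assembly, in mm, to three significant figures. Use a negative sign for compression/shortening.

-0.867 mm

A_1 = 1301 mm².
A_2 = 408.1 mm².
Equal strain + equilibrium ⇒ each member carries load in proportion to AE: A₁E₁ = 153500000 N, A₂E₂ = 39380000 N, ΣAE = 192900000 N.
δ = PL/ΣAE = -152000·1100/192900000 = -0.8668 mm.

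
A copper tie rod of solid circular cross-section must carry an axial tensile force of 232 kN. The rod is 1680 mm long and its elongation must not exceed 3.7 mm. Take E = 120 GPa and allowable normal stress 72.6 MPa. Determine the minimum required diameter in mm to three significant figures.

63.8 mm

Required area A ≥ P/σ_allow = 232000/72.6 = 3196 mm².
For a solid circular section, d ≥ √(4A/π) = 63.79 mm.
Elongation limit: A ≥ PL/(Eδ_allow) = 232000·1680/(120000·3.7) = 877.8 mm² ⇒ d ≥ 33.43 mm.
The stress limit governs.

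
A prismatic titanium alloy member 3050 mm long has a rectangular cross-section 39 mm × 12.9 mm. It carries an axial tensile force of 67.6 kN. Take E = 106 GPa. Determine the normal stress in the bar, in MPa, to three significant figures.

134 MPa

A = 503.1 mm².
σ = N/A = 67600/503.1 = 134.4 MPa.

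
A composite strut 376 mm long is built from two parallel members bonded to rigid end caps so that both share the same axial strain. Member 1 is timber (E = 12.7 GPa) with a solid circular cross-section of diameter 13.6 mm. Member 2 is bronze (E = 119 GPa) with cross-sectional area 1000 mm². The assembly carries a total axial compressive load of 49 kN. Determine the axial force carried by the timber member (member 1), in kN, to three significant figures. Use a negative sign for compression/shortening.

A_1 = 145.3 mm².
Equal strain + equilibrium ⇒ each member carries load in proportion to AE: A₁E₁ = 1845000 N, A₂E₂ = 119000000 N, ΣAE = 120800000 N.
F₁ = P·A₁E₁/ΣAE = -49000·1845000/120800000 = -748.1 N.

-0.748 kN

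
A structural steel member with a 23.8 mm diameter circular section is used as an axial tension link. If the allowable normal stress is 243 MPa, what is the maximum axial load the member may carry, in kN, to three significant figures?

108 kN

A = 444.9 mm².
P_max = σ_allow · A = 243 · 444.9 = 108100 N = 108.1 kN.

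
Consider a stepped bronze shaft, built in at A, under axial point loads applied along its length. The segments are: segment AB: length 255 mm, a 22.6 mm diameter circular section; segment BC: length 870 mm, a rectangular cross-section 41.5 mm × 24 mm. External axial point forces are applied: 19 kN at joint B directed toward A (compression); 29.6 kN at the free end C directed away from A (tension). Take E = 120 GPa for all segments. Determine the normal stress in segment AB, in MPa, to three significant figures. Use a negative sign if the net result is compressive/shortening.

Internal axial forces (sectioning from the free end, tension +): N_BC = 29.6 kN, N_AB = 10.6 kN.
A_AB = 401.1 mm².
σ_AB = N_AB/A_AB = 10600/401.1 = 26.42 MPa.

26.4 MPa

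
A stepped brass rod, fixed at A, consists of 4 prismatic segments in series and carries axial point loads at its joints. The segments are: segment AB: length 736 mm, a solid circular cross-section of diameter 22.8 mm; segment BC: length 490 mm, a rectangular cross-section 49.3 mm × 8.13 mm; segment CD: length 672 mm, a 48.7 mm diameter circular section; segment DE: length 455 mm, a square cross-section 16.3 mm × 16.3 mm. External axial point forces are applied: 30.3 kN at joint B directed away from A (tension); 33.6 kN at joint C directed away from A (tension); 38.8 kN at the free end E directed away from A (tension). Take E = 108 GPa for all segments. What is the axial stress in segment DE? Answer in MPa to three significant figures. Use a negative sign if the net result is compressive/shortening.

146 MPa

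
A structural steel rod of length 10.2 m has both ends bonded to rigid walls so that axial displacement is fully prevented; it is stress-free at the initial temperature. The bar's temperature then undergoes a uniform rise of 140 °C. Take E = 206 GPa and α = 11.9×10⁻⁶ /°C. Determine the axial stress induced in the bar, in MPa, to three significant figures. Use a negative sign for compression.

Free thermal expansion αLΔT = 11.9e-6 · 10200 · 140 = 16.99 mm.
The walls impose strain ε = −(16.99)/10200 = -1.6660e-03; σ = Eε = 206000 · -1.6660e-03 = -343.2 MPa.

-343 MPa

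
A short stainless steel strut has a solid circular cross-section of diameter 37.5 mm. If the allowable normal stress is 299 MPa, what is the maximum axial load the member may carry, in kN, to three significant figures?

330 kN

A = 1104 mm².
P_max = σ_allow · A = 299 · 1104 = 330200 N = 330.2 kN.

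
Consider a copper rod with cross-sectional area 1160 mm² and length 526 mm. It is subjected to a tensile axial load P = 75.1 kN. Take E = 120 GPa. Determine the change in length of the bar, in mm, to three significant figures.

0.284 mm

δ_mech = NL/(AE) = 75100·526/(1160·120000) = 0.2838 mm.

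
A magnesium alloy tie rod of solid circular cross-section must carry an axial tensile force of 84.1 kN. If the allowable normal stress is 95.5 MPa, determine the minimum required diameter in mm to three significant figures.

33.5 mm

Required area A ≥ P/σ_allow = 84100/95.5 = 880.6 mm².
For a solid circular section, d ≥ √(4A/π) = 33.49 mm.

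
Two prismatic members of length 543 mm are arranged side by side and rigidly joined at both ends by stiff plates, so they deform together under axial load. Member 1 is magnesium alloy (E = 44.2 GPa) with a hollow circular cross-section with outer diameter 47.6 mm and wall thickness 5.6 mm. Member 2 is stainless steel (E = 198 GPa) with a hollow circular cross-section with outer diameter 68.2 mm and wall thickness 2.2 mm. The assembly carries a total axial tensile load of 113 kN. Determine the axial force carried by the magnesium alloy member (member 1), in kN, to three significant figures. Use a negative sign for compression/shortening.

30.0 kN

A_1 = 738.9 mm².
A_2 = 456.2 mm².
Equal strain + equilibrium ⇒ each member carries load in proportion to AE: A₁E₁ = 32660000 N, A₂E₂ = 90320000 N, ΣAE = 123000000 N.
F₁ = P·A₁E₁/ΣAE = 113000·32660000/123000000 = 30010 N.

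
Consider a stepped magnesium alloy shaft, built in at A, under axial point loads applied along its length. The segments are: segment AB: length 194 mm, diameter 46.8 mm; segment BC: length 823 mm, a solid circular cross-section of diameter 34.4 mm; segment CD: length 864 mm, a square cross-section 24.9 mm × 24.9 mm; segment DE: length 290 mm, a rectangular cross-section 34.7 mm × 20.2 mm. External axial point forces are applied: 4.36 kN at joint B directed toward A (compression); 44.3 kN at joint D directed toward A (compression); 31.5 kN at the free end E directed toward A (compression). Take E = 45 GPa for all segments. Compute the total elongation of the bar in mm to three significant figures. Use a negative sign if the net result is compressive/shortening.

Internal axial forces (sectioning from the free end, tension +): N_DE = -31.5 kN, N_CD = -75.8 kN, N_BC = -75.8 kN, N_AB = -80.16 kN.
A_AB = 1720 mm².
A_BC = 929.4 mm².
A_CD = 620 mm².
A_DE = 700.9 mm².
δ_AB = -80160·194/(1720·45000) = -0.2009 mm
δ_BC = -75800·823/(929.4·45000) = -1.492 mm
δ_CD = -75800·864/(620·45000) = -2.347 mm
δ_DE = -31500·290/(700.9·45000) = -0.2896 mm
δ = Σδ_i = -4.329 mm.

-4.33 mm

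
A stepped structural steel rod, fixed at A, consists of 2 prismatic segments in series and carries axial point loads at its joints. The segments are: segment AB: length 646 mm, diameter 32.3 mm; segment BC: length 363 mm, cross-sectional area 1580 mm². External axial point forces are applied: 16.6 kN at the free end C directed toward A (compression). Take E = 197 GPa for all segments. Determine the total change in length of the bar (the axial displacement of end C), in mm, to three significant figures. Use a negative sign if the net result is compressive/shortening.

Internal axial forces (sectioning from the free end, tension +): N_BC = -16.6 kN, N_AB = -16.6 kN.
A_AB = 819.4 mm².
δ_AB = -16600·646/(819.4·197000) = -0.06643 mm
δ_BC = -16600·363/(1580·197000) = -0.01936 mm
δ = Σδ_i = -0.08579 mm.

-0.0858 mm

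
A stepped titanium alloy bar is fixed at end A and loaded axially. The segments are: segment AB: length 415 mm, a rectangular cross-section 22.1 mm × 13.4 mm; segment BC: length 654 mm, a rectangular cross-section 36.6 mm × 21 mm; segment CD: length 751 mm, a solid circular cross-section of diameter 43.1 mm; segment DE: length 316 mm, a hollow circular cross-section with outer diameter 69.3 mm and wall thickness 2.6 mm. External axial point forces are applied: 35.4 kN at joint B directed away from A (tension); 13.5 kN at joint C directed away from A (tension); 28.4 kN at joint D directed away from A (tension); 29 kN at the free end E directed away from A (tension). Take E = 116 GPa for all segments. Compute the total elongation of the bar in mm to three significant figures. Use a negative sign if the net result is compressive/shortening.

Internal axial forces (sectioning from the free end, tension +): N_DE = 29 kN, N_CD = 57.4 kN, N_BC = 70.9 kN, N_AB = 106.3 kN.
A_AB = 296.1 mm².
A_BC = 768.6 mm².
A_CD = 1459 mm².
A_DE = 544.8 mm².
δ_AB = 106300·415/(296.1·116000) = 1.284 mm
δ_BC = 70900·654/(768.6·116000) = 0.5201 mm
δ_CD = 57400·751/(1459·116000) = 0.2547 mm
δ_DE = 29000·316/(544.8·116000) = 0.145 mm
δ = Σδ_i = 2.204 mm.

2.20 mm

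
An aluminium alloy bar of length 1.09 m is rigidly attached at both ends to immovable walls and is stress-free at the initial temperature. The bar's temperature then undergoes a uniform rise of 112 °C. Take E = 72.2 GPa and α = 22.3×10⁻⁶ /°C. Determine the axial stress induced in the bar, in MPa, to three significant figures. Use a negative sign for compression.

-180 MPa

Free thermal expansion αLΔT = 22.3e-6 · 1090 · 112 = 2.722 mm.
The walls impose strain ε = −(2.722)/1090 = -2.4976e-03; σ = Eε = 72200 · -2.4976e-03 = -180.3 MPa.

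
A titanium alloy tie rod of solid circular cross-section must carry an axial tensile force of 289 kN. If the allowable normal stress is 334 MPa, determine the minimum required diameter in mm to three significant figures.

Required area A ≥ P/σ_allow = 289000/334 = 865.3 mm².
For a solid circular section, d ≥ √(4A/π) = 33.19 mm.

33.2 mm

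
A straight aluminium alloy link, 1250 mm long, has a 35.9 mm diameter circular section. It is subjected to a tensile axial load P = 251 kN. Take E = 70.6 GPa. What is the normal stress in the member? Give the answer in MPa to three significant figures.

248 MPa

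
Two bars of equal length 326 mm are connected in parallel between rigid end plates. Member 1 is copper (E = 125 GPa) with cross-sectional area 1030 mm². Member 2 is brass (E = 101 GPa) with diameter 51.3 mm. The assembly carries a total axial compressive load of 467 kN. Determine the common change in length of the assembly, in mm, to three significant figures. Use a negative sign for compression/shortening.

-0.451 mm

A_2 = 2067 mm².
Equal strain + equilibrium ⇒ each member carries load in proportion to AE: A₁E₁ = 128800000 N, A₂E₂ = 208800000 N, ΣAE = 337500000 N.
δ = PL/ΣAE = -467000·326/337500000 = -0.4511 mm.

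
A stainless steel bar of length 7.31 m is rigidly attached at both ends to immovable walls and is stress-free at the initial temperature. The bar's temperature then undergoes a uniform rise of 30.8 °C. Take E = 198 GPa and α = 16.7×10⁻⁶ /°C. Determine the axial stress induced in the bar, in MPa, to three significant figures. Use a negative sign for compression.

-102 MPa

Free thermal expansion αLΔT = 16.7e-6 · 7310 · 30.8 = 3.76 mm.
The walls impose strain ε = −(3.76)/7310 = -5.1436e-04; σ = Eε = 198000 · -5.1436e-04 = -101.8 MPa.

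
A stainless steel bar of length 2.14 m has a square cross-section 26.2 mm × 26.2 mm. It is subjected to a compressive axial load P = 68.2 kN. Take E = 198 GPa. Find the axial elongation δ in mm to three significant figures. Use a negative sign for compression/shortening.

A = 686.4 mm².
δ_mech = NL/(AE) = -68200·2140/(686.4·198000) = -1.074 mm.

-1.07 mm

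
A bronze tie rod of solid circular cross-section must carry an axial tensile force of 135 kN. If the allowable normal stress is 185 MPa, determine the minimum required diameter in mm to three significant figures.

30.5 mm

Required area A ≥ P/σ_allow = 135000/185 = 729.7 mm².
For a solid circular section, d ≥ √(4A/π) = 30.48 mm.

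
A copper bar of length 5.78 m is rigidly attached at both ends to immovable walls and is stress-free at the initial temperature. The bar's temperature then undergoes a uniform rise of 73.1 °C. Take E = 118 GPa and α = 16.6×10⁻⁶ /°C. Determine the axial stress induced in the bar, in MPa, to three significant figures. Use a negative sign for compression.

Free thermal expansion αLΔT = 16.6e-6 · 5780 · 73.1 = 7.014 mm.
The walls impose strain ε = −(7.014)/5780 = -1.2135e-03; σ = Eε = 118000 · -1.2135e-03 = -143.2 MPa.

-143 MPa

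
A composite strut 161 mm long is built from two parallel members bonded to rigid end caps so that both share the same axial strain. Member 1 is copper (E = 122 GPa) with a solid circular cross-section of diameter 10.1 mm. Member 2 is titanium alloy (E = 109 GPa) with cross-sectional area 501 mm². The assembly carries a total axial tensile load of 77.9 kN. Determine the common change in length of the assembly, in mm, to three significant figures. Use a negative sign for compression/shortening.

A_1 = 80.12 mm².
Equal strain + equilibrium ⇒ each member carries load in proportion to AE: A₁E₁ = 9774000 N, A₂E₂ = 54610000 N, ΣAE = 64380000 N.
δ = PL/ΣAE = 77900·161/64380000 = 0.1948 mm.

0.195 mm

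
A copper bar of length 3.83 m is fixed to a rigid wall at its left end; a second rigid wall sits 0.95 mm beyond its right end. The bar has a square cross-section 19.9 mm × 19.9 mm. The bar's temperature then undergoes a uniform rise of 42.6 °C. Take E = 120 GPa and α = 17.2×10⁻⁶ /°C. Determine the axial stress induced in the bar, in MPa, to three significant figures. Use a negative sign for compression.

-58.2 MPa

Free thermal expansion αLΔT = 17.2e-6 · 3830 · 42.6 = 2.806 mm.
The walls engage after the gap closes; constrained expansion = 2.806 − 0.95 = 1.856 mm.
The walls impose strain ε = −(1.856)/3830 = -4.8468e-04; σ = Eε = 120000 · -4.8468e-04 = -58.16 MPa.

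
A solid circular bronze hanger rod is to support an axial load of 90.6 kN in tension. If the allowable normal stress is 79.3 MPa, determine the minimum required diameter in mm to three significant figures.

38.1 mm

Required area A ≥ P/σ_allow = 90600/79.3 = 1142 mm².
For a solid circular section, d ≥ √(4A/π) = 38.14 mm.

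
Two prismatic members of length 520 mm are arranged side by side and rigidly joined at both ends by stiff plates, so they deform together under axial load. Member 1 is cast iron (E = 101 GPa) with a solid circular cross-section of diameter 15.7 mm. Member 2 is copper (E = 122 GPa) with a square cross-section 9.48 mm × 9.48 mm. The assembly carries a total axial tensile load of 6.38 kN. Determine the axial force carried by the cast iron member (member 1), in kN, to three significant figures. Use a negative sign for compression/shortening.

4.09 kN

A_1 = 193.6 mm².
A_2 = 89.87 mm².
Equal strain + equilibrium ⇒ each member carries load in proportion to AE: A₁E₁ = 19550000 N, A₂E₂ = 10960000 N, ΣAE = 30520000 N.
F₁ = P·A₁E₁/ΣAE = 6380·19550000/30520000 = 4088 N.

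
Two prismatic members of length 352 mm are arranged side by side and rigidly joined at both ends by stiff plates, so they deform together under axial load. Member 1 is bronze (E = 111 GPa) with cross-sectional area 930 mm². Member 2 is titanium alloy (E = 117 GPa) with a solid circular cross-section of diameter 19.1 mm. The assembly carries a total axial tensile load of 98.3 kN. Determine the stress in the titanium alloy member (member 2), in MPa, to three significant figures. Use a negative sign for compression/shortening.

84.1 MPa

A_2 = 286.5 mm².
Equal strain + equilibrium ⇒ each member carries load in proportion to AE: A₁E₁ = 103200000 N, A₂E₂ = 33520000 N, ΣAE = 136800000 N.
σ₂ = P·E₂/ΣAE = 98300·117000/136800000 = 84.1 MPa.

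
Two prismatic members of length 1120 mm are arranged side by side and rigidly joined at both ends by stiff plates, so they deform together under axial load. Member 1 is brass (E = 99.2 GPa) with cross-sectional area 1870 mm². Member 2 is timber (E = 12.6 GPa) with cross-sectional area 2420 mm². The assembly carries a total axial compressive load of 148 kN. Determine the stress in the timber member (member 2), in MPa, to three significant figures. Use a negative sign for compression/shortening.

Equal strain + equilibrium ⇒ each member carries load in proportion to AE: A₁E₁ = 185500000 N, A₂E₂ = 30490000 N, ΣAE = 216000000 N.
σ₂ = P·E₂/ΣAE = -148000·12600/216000000 = -8.633 MPa.

-8.63 MPa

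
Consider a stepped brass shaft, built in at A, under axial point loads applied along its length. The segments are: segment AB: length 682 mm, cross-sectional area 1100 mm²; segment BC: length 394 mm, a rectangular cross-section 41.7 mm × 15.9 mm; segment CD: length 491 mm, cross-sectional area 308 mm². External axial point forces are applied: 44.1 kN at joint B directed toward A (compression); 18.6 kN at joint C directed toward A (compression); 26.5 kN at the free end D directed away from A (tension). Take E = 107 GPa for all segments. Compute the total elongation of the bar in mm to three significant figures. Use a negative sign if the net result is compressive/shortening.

0.229 mm

Internal axial forces (sectioning from the free end, tension +): N_CD = 26.5 kN, N_BC = 7.9 kN, N_AB = -36.2 kN.
A_BC = 663 mm².
δ_AB = -36200·682/(1100·107000) = -0.2098 mm
δ_BC = 7900·394/(663·107000) = 0.04387 mm
δ_CD = 26500·491/(308·107000) = 0.3948 mm
δ = Σδ_i = 0.2289 mm.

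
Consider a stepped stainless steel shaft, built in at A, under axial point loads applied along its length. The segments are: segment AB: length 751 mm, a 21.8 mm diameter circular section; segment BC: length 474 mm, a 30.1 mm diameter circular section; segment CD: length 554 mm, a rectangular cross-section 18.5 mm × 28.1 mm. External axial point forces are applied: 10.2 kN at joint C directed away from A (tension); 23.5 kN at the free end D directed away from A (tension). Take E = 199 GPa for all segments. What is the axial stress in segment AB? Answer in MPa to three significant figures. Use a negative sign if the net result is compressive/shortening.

90.3 MPa

Internal axial forces (sectioning from the free end, tension +): N_CD = 23.5 kN, N_BC = 33.7 kN, N_AB = 33.7 kN.
A_AB = 373.3 mm².
σ_AB = N_AB/A_AB = 33700/373.3 = 90.29 MPa.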